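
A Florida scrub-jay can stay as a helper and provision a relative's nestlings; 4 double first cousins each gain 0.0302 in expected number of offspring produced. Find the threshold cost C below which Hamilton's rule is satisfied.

r to a double first cousin = 1/4 (double first cousins share both grandparent pairs — four paths of length 4: r = 4·(1/2)^4 = 1/4).
Hamilton's rule: n·r·B > C, so the trait is favored while C < n·r·B = 4·0.25·0.0302 = 0.0302.

0.0302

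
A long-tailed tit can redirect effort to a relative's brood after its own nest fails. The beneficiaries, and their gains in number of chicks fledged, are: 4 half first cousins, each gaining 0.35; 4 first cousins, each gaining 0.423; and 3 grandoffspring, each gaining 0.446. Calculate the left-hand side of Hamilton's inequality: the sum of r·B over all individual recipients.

r to a half first cousin = 0.0625 (half first cousins share one grandparent — one path of length 4: r = (1/2)^4 = 1/16).
r to a first cousin = 1/8 (first cousins share one grandparent pair — two paths of length 4: r = 2·(1/2)^4 = 1/8).
r to a grandoffspring = 0.25 (two parent–offspring links: r = (1/2)^2 = 1/4).
Summing one r·B term per recipient: 4·0.0625·0.35 + 4·0.125·0.423 + 3·0.25·0.446 = 0.6335.

0.6335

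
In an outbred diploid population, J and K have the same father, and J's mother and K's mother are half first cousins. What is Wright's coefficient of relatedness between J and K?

Wright's path rule: contributions from independent ancestry routes add.
J and K are related in two ways: half-sibs through their shared father (r = 1/4) and half second cousins through their mothers (r = 1/64).
r = 1/4 + 1/64 = 0.265625.

0.265625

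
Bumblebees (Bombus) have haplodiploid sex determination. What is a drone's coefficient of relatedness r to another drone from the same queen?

Haploid brothers each carry a random half of the queen's diploid genome, so on average they share half: r = 1/2.

0.5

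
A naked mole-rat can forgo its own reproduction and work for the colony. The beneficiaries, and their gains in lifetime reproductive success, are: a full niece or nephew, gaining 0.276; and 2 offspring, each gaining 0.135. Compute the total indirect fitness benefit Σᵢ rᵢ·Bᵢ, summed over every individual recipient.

0.204

r to a full niece or nephew = 0.25 (full aunt/uncle↔niece/nephew: two paths of length 3 through the shared grandparent pair: r = 2·(1/2)^3 = 1/4).
r to an offspring = 0.5 (one parent–offspring link: r = (1/2)^1 = 1/2).
Summing one r·B term per recipient: 1·0.25·0.276 + 2·0.5·0.135 = 0.204.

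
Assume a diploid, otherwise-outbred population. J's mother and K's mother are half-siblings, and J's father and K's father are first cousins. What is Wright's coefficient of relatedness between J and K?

0.09375

Wright's path rule: contributions from independent ancestry routes add.
J and K are related in two ways: half first cousins through their mothers (r = 1/16) and second cousins through their fathers (r = 1/32).
r = 1/16 + 1/32 = 3/32 = 0.09375.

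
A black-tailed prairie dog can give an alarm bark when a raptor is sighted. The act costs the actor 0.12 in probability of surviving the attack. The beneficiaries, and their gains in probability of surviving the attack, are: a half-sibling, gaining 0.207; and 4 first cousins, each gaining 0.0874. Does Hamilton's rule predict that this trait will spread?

Hamilton's rule: the trait is favored when the sum of r·B over every recipient exceeds the actor's cost C.
r to a half-sibling = 1/4 (half-sibs share one parent — one path of length 2: r = (1/2)^2 = 1/4).
r to a first cousin = 1/8 (first cousins share one grandparent pair — two paths of length 4: r = 2·(1/2)^4 = 1/8).
Summing one r·B term per recipient: 1·0.25·0.207 + 4·0.125·0.0874 = 0.09545.
0.09545 < 0.12: the indirect benefit is less than the cost.

No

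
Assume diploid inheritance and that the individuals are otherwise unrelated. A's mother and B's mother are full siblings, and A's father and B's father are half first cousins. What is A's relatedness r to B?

0.140625

Wright's path rule: contributions from independent ancestry routes add.
A and B are related in two ways: first cousins through their mothers (r = 1/8) and half second cousins through their fathers (r = 1/64).
r = 1/8 + 1/64 = 9/64 = 0.140625.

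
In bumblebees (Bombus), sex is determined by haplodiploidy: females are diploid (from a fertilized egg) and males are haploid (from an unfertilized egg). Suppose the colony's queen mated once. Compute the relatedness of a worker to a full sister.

0.75

Haplodiploid full sisters inherit their father's entire haploid genome identically (contributing 1/2) and on average half of their mother's contribution (1/2 · 1/2 = 1/4); r = 1/2 + 1/4 = 3/4.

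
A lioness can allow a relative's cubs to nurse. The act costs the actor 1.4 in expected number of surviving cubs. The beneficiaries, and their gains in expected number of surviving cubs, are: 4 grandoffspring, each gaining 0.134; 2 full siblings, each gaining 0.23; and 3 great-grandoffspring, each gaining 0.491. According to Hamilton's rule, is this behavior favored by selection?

No

Hamilton's rule: the trait is favored when the sum of r·B over every recipient exceeds the actor's cost C.
r to a grandoffspring = 1/4 (two parent–offspring links: r = (1/2)^2 = 1/4).
r to a full sibling = 1/2 (full sibs share both parents — two paths of length 2: r = 2·(1/2)^2 = 1/2).
r to a great-grandoffspring = 0.125 (three parent–offspring links: r = (1/2)^3 = 1/8).
Summing one r·B term per recipient: 4·0.25·0.134 + 2·0.5·0.23 + 3·0.125·0.491 = 0.548125.
0.548125 < 1.4: the indirect benefit is less than the cost.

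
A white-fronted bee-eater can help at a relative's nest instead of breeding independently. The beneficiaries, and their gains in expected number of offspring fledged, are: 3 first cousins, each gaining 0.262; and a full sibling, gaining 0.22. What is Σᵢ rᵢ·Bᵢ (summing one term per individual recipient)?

r to a first cousin = 0.125 (first cousins share one grandparent pair — two paths of length 4: r = 2·(1/2)^4 = 1/8).
r to a full sibling = 0.5 (full sibs share both parents — two paths of length 2: r = 2·(1/2)^2 = 1/2).
Summing one r·B term per recipient: 3·0.125·0.262 + 1·0.5·0.22 = 0.20825.

0.20825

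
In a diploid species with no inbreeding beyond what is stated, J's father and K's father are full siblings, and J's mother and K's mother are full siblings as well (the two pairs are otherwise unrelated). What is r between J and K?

With two independent routes of shared ancestry, r is the sum of the two contributions.
J and K are related in two ways: first cousins through their fathers (r = 1/8) and first cousins through their mothers (r = 1/8) — i.e. double first cousins.
r = 1/8 + 1/8 = 1/4 = 0.25.

0.25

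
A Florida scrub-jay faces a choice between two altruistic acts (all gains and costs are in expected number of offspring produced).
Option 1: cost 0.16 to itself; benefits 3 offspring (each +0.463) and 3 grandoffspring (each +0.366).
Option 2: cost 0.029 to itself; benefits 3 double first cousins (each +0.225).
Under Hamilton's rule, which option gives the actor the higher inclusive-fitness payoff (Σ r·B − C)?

Option 1

Option 1: r to an offspring = 0.5.
Option 1: r to a grandoffspring = 0.25.
Option 1: Σ r·B − C = (3·0.5·0.463 + 3·0.25·0.366) − 0.16 = 0.809.
Option 2: r to a double first cousin = 0.25.
Option 2: Σ r·B − C = (3·0.25·0.225) − 0.029 = 0.13975.
Option 1 has the higher net inclusive-fitness payoff.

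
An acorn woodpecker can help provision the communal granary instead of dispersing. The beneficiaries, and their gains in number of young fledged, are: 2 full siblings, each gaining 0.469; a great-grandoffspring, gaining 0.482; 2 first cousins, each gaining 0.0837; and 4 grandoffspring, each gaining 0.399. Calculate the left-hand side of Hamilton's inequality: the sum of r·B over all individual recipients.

r to a full sibling = 0.5 (full sibs share both parents — two paths of length 2: r = 2·(1/2)^2 = 1/2).
r to a great-grandoffspring = 1/8 (three parent–offspring links: r = (1/2)^3 = 1/8).
r to a first cousin = 0.125 (first cousins share one grandparent pair — two paths of length 4: r = 2·(1/2)^4 = 1/8).
r to a grandoffspring = 1/4 (two parent–offspring links: r = (1/2)^2 = 1/4).
Summing one r·B term per recipient: 2·0.5·0.469 + 1·0.125·0.482 + 2·0.125·0.0837 + 4·0.25·0.399 = 0.949175.

0.949175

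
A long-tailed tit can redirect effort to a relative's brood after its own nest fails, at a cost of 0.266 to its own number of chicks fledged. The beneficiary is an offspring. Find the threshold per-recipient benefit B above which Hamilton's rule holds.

r to an offspring = 1/2 (one parent–offspring link: r = (1/2)^1 = 1/2).
Hamilton's rule with n recipients of equal r: n·r·B > C, so B > C/(n·r) = 0.266/(1·0.5) = 0.532.

0.532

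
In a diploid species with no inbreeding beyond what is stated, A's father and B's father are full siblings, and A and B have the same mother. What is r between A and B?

Independent pedigree routes through distinct common ancestors add.
A and B are related in two ways: first cousins through their fathers (r = 1/8) and half-sibs through their shared mother (r = 1/4).
r = 1/8 + 1/4 = 3/8 = 0.375.

0.375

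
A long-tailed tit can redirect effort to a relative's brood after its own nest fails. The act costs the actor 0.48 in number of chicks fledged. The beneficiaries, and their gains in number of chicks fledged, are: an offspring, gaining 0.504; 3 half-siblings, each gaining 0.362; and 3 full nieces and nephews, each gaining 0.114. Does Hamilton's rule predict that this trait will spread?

Hamilton's rule: the trait is favored when the sum of r·B over every recipient exceeds the actor's cost C.
r to an offspring = 0.5 (one parent–offspring link: r = (1/2)^1 = 1/2).
r to a half-sibling = 0.25 (half-sibs share one parent — one path of length 2: r = (1/2)^2 = 1/4).
r to a full niece or nephew = 0.25 (full aunt/uncle↔niece/nephew: two paths of length 3 through the shared grandparent pair: r = 2·(1/2)^3 = 1/4).
Summing one r·B term per recipient: 1·0.5·0.504 + 3·0.25·0.362 + 3·0.25·0.114 = 0.609.
0.609 > 0.48: the indirect benefit exceeds the cost.

Yes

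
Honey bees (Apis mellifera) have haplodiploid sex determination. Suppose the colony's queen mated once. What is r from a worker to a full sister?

0.75

Haplodiploid full sisters inherit their father's entire haploid genome identically (contributing 1/2) and on average half of their mother's contribution (1/2 · 1/2 = 1/4); r = 1/2 + 1/4 = 3/4.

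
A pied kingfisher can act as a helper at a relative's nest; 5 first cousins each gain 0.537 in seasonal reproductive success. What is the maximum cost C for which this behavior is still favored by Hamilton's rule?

0.335625

r to a first cousin = 1/8 (first cousins share one grandparent pair — two paths of length 4: r = 2·(1/2)^4 = 1/8).
Hamilton's rule: n·r·B > C, so the trait is favored while C < n·r·B = 5·0.125·0.537 = 0.335625.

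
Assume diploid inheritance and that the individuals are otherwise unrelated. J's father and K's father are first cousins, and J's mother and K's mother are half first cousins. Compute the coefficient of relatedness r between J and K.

0.046875

With two independent routes of shared ancestry, r is the sum of the two contributions.
J and K are related in two ways: second cousins through their fathers (r = 1/32) and half second cousins through their mothers (r = 1/64).
r = 1/32 + 1/64 = 0.046875.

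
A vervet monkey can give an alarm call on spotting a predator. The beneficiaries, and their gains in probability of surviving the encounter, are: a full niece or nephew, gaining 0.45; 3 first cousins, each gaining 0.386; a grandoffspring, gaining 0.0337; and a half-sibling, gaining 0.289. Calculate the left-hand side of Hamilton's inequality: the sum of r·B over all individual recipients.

r to a full niece or nephew = 0.25 (full aunt/uncle↔niece/nephew: two paths of length 3 through the shared grandparent pair: r = 2·(1/2)^3 = 1/4).
r to a first cousin = 1/8 (first cousins share one grandparent pair — two paths of length 4: r = 2·(1/2)^4 = 1/8).
r to a grandoffspring = 1/4 (two parent–offspring links: r = (1/2)^2 = 1/4).
r to a half-sibling = 0.25 (half-sibs share one parent — one path of length 2: r = (1/2)^2 = 1/4).
Summing one r·B term per recipient: 1·0.25·0.45 + 3·0.125·0.386 + 1·0.25·0.0337 + 1·0.25·0.289 = 0.337925.

0.337925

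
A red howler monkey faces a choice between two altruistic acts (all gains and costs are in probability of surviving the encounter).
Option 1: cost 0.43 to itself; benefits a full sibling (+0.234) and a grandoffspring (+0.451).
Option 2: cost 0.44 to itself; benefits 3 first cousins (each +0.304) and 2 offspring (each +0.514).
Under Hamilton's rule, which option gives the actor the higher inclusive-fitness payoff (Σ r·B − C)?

Option 2

Option 1: r to a full sibling = 0.5.
Option 1: r to a grandoffspring = 0.25.
Option 1: Σ r·B − C = (1·0.5·0.234 + 1·0.25·0.451) − 0.43 = -0.20025.
Option 2: r to a first cousin = 0.125.
Option 2: r to an offspring = 0.5.
Option 2: Σ r·B − C = (3·0.125·0.304 + 2·0.5·0.514) − 0.44 = 0.188.
Option 2 has the higher net inclusive-fitness payoff.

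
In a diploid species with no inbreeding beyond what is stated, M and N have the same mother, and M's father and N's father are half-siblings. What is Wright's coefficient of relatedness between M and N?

0.3125

Relatedness sums over independent paths through distinct common ancestors.
M and N are related in two ways: half-sibs through their shared mother (r = 1/4) and half first cousins through their fathers (r = 1/16).
r = 1/4 + 1/16 = 0.3125.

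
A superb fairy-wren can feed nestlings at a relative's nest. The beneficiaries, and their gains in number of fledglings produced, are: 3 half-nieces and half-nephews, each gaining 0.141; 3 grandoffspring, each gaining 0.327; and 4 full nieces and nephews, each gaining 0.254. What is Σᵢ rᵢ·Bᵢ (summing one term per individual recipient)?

0.552125

r to a half-niece or half-nephew = 1/8 (half-aunt/uncle↔niece/nephew: one path of length 3: r = (1/2)^3 = 1/8).
r to a grandoffspring = 0.25 (two parent–offspring links: r = (1/2)^2 = 1/4).
r to a full niece or nephew = 0.25 (full aunt/uncle↔niece/nephew: two paths of length 3 through the shared grandparent pair: r = 2·(1/2)^3 = 1/4).
Summing one r·B term per recipient: 3·0.125·0.141 + 3·0.25·0.327 + 4·0.25·0.254 = 0.552125.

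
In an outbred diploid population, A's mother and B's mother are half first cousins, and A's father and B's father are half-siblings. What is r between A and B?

Relatedness sums over independent paths through distinct common ancestors.
A and B are related in two ways: half second cousins through their mothers (r = 1/64) and half first cousins through their fathers (r = 1/16).
r = 1/64 + 1/16 = 0.078125.

0.078125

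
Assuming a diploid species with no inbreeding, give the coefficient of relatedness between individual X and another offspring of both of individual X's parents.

Each parent–offspring link contributes a factor of 1/2, and independent paths through distinct common ancestors add.
Full sibs share both parents — two paths of length 2: r = 2·(1/2)^2 = 1/2.

0.5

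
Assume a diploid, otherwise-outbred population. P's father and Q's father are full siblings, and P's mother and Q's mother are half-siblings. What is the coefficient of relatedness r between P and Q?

Wright's path rule: contributions from independent ancestry routes add.
P and Q are related in two ways: first cousins through their fathers (r = 1/8) and half first cousins through their mothers (r = 1/16).
r = 1/8 + 1/16 = 3/16 = 0.1875.

0.1875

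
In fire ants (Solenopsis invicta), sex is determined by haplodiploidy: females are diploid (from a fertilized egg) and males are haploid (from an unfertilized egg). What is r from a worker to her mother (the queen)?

One meiotic link between diploid queen and diploid daughter: r = 1/2.

0.5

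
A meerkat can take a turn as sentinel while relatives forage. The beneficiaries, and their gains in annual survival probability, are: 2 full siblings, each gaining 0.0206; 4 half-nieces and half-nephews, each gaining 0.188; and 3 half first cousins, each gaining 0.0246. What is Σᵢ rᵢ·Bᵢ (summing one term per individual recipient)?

r to a full sibling = 0.5 (full sibs share both parents — two paths of length 2: r = 2·(1/2)^2 = 1/2).
r to a half-niece or half-nephew = 1/8 (half-aunt/uncle↔niece/nephew: one path of length 3: r = (1/2)^3 = 1/8).
r to a half first cousin = 0.0625 (half first cousins share one grandparent — one path of length 4: r = (1/2)^4 = 1/16).
Summing one r·B term per recipient: 2·0.5·0.0206 + 4·0.125·0.188 + 3·0.0625·0.0246 = 0.1192125.

0.1192125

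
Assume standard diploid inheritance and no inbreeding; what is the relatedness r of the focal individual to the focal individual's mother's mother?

Each parent–offspring link contributes a factor of 1/2, and independent paths through distinct common ancestors add.
Two parent–offspring links: r = (1/2)^2 = 1/4.

0.25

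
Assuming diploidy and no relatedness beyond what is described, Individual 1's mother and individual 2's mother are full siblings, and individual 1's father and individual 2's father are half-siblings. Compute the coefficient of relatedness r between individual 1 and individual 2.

Relatedness sums over independent paths through distinct common ancestors.
Individual 1 and individual 2 are related in two ways: first cousins through their mothers (r = 1/8) and half first cousins through their fathers (r = 1/16).
r = 1/8 + 1/16 = 3/16 = 0.1875.

0.1875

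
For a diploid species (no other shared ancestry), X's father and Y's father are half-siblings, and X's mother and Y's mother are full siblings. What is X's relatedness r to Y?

0.1875

Independent pedigree routes through distinct common ancestors add.
X and Y are related in two ways: half first cousins through their fathers (r = 1/16) and first cousins through their mothers (r = 1/8).
r = 1/16 + 1/8 = 0.1875.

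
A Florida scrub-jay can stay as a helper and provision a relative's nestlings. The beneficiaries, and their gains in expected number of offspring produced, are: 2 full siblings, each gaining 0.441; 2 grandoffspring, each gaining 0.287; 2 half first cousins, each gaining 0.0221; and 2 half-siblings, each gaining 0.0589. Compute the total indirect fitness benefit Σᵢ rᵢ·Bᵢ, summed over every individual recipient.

r to a full sibling = 0.5 (full sibs share both parents — two paths of length 2: r = 2·(1/2)^2 = 1/2).
r to a grandoffspring = 0.25 (two parent–offspring links: r = (1/2)^2 = 1/4).
r to a half first cousin = 1/16 (half first cousins share one grandparent — one path of length 4: r = (1/2)^4 = 1/16).
r to a half-sibling = 1/4 (half-sibs share one parent — one path of length 2: r = (1/2)^2 = 1/4).
Summing one r·B term per recipient: 2·0.5·0.441 + 2·0.25·0.287 + 2·0.0625·0.0221 + 2·0.25·0.0589 = 0.6167125.

0.6167125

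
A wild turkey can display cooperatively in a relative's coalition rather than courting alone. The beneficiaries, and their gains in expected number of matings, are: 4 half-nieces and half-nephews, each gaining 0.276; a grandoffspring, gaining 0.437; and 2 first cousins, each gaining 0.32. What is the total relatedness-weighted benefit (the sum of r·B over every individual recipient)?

0.32725

r to a half-niece or half-nephew = 1/8 (half-aunt/uncle↔niece/nephew: one path of length 3: r = (1/2)^3 = 1/8).
r to a grandoffspring = 0.25 (two parent–offspring links: r = (1/2)^2 = 1/4).
r to a first cousin = 1/8 (first cousins share one grandparent pair — two paths of length 4: r = 2·(1/2)^4 = 1/8).
Summing one r·B term per recipient: 4·0.125·0.276 + 1·0.25·0.437 + 2·0.125·0.32 = 0.32725.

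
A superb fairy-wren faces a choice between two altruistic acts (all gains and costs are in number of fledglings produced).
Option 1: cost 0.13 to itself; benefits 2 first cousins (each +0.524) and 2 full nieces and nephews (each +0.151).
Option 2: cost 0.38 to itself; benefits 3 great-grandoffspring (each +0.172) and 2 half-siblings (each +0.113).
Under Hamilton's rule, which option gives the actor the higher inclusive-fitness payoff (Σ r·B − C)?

Option 1: r to a first cousin = 0.125.
Option 1: r to a full niece or nephew = 0.25.
Option 1: Σ r·B − C = (2·0.125·0.524 + 2·0.25·0.151) − 0.13 = 0.0765.
Option 2: r to a great-grandoffspring = 0.125.
Option 2: r to a half-sibling = 0.25.
Option 2: Σ r·B − C = (3·0.125·0.172 + 2·0.25·0.113) − 0.38 = -0.259.
Option 1 has the higher net inclusive-fitness payoff.

Option 1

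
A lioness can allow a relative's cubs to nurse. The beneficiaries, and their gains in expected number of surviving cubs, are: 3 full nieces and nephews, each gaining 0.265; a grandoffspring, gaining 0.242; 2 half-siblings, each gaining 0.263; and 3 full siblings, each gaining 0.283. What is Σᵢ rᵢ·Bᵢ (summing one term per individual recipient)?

r to a full niece or nephew = 0.25 (full aunt/uncle↔niece/nephew: two paths of length 3 through the shared grandparent pair: r = 2·(1/2)^3 = 1/4).
r to a grandoffspring = 0.25 (two parent–offspring links: r = (1/2)^2 = 1/4).
r to a half-sibling = 1/4 (half-sibs share one parent — one path of length 2: r = (1/2)^2 = 1/4).
r to a full sibling = 1/2 (full sibs share both parents — two paths of length 2: r = 2·(1/2)^2 = 1/2).
Summing one r·B term per recipient: 3·0.25·0.265 + 1·0.25·0.242 + 2·0.25·0.263 + 3·0.5·0.283 = 0.81525.

0.81525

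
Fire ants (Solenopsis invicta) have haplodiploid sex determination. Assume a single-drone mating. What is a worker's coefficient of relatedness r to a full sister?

0.75

Haplodiploid full sisters inherit their father's entire haploid genome identically (contributing 1/2) and on average half of their mother's contribution (1/2 · 1/2 = 1/4); r = 1/2 + 1/4 = 3/4.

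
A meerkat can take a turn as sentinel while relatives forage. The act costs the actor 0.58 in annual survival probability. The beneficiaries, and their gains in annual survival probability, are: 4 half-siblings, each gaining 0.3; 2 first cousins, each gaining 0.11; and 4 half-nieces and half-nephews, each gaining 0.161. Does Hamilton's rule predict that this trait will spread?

Hamilton's rule: the trait is favored when the sum of r·B over every recipient exceeds the actor's cost C.
r to a half-sibling = 1/4 (half-sibs share one parent — one path of length 2: r = (1/2)^2 = 1/4).
r to a first cousin = 1/8 (first cousins share one grandparent pair — two paths of length 4: r = 2·(1/2)^4 = 1/8).
r to a half-niece or half-nephew = 1/8 (half-aunt/uncle↔niece/nephew: one path of length 3: r = (1/2)^3 = 1/8).
Summing one r·B term per recipient: 4·0.25·0.3 + 2·0.125·0.11 + 4·0.125·0.161 = 0.408.
0.408 < 0.58: the indirect benefit is less than the cost.

No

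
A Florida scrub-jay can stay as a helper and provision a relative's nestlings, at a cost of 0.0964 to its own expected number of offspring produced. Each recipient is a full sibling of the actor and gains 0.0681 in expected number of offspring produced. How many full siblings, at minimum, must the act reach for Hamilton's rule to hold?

r to a full sibling = 0.5 (full sibs share both parents — two paths of length 2: r = 2·(1/2)^2 = 1/2).
Hamilton's rule: n·r·B > C  ⇒  n > C/(r·B) = 0.0964/(0.5·0.0681) = 2.831.
The smallest integer exceeding 2.831 is 3.

3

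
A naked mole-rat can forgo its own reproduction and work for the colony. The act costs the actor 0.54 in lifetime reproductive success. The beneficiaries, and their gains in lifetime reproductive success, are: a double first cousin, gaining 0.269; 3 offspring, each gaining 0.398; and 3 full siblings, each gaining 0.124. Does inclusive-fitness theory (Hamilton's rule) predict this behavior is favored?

Hamilton's rule: the trait is favored when the sum of r·B over every recipient exceeds the actor's cost C.
r to a double first cousin = 0.25 (double first cousins share both grandparent pairs — four paths of length 4: r = 4·(1/2)^4 = 1/4).
r to an offspring = 1/2 (one parent–offspring link: r = (1/2)^1 = 1/2).
r to a full sibling = 1/2 (full sibs share both parents — two paths of length 2: r = 2·(1/2)^2 = 1/2).
Summing one r·B term per recipient: 1·0.25·0.269 + 3·0.5·0.398 + 3·0.5·0.124 = 0.85025.
0.85025 > 0.54: the indirect benefit exceeds the cost.

Yes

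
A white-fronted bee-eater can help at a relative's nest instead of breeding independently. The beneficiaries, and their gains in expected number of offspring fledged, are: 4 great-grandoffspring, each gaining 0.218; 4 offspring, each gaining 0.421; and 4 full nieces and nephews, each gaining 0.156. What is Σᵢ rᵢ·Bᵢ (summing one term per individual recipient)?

1.107

r to a great-grandoffspring = 0.125 (three parent–offspring links: r = (1/2)^3 = 1/8).
r to an offspring = 1/2 (one parent–offspring link: r = (1/2)^1 = 1/2).
r to a full niece or nephew = 0.25 (full aunt/uncle↔niece/nephew: two paths of length 3 through the shared grandparent pair: r = 2·(1/2)^3 = 1/4).
Summing one r·B term per recipient: 4·0.125·0.218 + 4·0.5·0.421 + 4·0.25·0.156 = 1.107.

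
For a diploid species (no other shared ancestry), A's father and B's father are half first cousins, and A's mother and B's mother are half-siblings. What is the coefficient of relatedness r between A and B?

Relatedness sums over independent paths through distinct common ancestors.
A and B are related in two ways: half second cousins through their fathers (r = 1/64) and half first cousins through their mothers (r = 1/16).
r = 1/64 + 1/16 = 0.078125.

0.078125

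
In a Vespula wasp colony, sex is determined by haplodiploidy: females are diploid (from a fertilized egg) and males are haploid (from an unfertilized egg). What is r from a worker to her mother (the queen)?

One meiotic link between diploid queen and diploid daughter: r = 1/2.

0.5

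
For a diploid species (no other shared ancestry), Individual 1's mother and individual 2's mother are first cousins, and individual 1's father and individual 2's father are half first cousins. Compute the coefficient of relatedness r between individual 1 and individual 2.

0.046875

Relatedness sums over independent paths through distinct common ancestors.
Individual 1 and individual 2 are related in two ways: second cousins through their mothers (r = 1/32) and half second cousins through their fathers (r = 1/64).
r = 1/32 + 1/64 = 0.046875.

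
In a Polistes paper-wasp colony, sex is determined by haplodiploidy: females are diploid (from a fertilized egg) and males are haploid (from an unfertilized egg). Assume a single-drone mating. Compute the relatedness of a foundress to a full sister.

0.75

Haplodiploid full sisters inherit their father's entire haploid genome identically (contributing 1/2) and on average half of their mother's contribution (1/2 · 1/2 = 1/4); r = 1/2 + 1/4 = 3/4.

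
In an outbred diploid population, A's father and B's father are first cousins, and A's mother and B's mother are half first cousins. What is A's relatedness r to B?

With two independent routes of shared ancestry, r is the sum of the two contributions.
A and B are related in two ways: second cousins through their fathers (r = 1/32) and half second cousins through their mothers (r = 1/64).
r = 1/32 + 1/64 = 0.046875.

0.046875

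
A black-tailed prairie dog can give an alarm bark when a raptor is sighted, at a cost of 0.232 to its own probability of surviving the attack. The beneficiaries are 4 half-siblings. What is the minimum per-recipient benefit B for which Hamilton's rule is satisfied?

r to a half-sibling = 1/4 (half-sibs share one parent — one path of length 2: r = (1/2)^2 = 1/4).
Hamilton's rule with n recipients of equal r: n·r·B > C, so B > C/(n·r) = 0.232/(4·0.25) = 0.232.

0.232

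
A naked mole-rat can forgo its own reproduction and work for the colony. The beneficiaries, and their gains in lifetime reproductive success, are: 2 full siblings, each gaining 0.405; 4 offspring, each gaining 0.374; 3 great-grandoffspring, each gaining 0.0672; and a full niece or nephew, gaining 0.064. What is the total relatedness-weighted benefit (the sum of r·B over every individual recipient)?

r to a full sibling = 1/2 (full sibs share both parents — two paths of length 2: r = 2·(1/2)^2 = 1/2).
r to an offspring = 1/2 (one parent–offspring link: r = (1/2)^1 = 1/2).
r to a great-grandoffspring = 1/8 (three parent–offspring links: r = (1/2)^3 = 1/8).
r to a full niece or nephew = 1/4 (full aunt/uncle↔niece/nephew: two paths of length 3 through the shared grandparent pair: r = 2·(1/2)^3 = 1/4).
Summing one r·B term per recipient: 2·0.5·0.405 + 4·0.5·0.374 + 3·0.125·0.0672 + 1·0.25·0.064 = 1.1942.

1.1942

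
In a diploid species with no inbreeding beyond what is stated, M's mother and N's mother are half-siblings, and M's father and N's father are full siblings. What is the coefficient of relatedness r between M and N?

Wright's path rule: contributions from independent ancestry routes add.
M and N are related in two ways: half first cousins through their mothers (r = 1/16) and first cousins through their fathers (r = 1/8).
r = 1/16 + 1/8 = 0.1875.

0.1875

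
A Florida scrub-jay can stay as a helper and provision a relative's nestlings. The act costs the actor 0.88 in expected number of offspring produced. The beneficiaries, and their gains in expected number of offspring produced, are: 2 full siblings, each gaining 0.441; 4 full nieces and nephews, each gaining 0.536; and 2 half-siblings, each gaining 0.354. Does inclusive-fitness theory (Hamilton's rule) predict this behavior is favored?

Yes

Hamilton's rule: the trait is favored when the sum of r·B over every recipient exceeds the actor's cost C.
r to a full sibling = 0.5 (full sibs share both parents — two paths of length 2: r = 2·(1/2)^2 = 1/2).
r to a full niece or nephew = 0.25 (full aunt/uncle↔niece/nephew: two paths of length 3 through the shared grandparent pair: r = 2·(1/2)^3 = 1/4).
r to a half-sibling = 1/4 (half-sibs share one parent — one path of length 2: r = (1/2)^2 = 1/4).
Summing one r·B term per recipient: 2·0.5·0.441 + 4·0.25·0.536 + 2·0.25·0.354 = 1.154.
1.154 > 0.88: the indirect benefit exceeds the cost.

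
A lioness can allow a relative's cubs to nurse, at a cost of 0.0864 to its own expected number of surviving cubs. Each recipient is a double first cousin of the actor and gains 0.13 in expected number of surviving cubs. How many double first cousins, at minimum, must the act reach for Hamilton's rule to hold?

r to a double first cousin = 0.25 (double first cousins share both grandparent pairs — four paths of length 4: r = 4·(1/2)^4 = 1/4).
Hamilton's rule: n·r·B > C  ⇒  n > C/(r·B) = 0.0864/(0.25·0.13) = 2.658.
The smallest integer exceeding 2.658 is 3.

3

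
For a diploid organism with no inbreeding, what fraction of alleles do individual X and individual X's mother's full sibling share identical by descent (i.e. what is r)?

Each parent–offspring link contributes a factor of 1/2, and independent paths through distinct common ancestors add.
Full aunt/uncle↔niece/nephew: two paths of length 3 through the shared grandparent pair: r = 2·(1/2)^3 = 1/4.

0.25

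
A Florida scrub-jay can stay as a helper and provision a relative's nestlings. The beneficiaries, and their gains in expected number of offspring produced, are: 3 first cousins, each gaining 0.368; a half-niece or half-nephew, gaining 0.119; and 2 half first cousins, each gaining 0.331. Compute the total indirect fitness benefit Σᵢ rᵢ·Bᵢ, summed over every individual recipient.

0.19425

r to a first cousin = 1/8 (first cousins share one grandparent pair — two paths of length 4: r = 2·(1/2)^4 = 1/8).
r to a half-niece or half-nephew = 1/8 (half-aunt/uncle↔niece/nephew: one path of length 3: r = (1/2)^3 = 1/8).
r to a half first cousin = 1/16 (half first cousins share one grandparent — one path of length 4: r = (1/2)^4 = 1/16).
Summing one r·B term per recipient: 3·0.125·0.368 + 1·0.125·0.119 + 2·0.0625·0.331 = 0.19425.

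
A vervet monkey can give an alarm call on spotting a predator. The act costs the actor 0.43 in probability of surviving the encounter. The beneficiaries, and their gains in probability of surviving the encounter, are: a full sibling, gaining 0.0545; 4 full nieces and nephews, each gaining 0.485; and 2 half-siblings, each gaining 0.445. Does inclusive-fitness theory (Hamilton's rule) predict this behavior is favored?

Hamilton's rule: the trait is favored when the sum of r·B over every recipient exceeds the actor's cost C.
r to a full sibling = 0.5 (full sibs share both parents — two paths of length 2: r = 2·(1/2)^2 = 1/2).
r to a full niece or nephew = 0.25 (full aunt/uncle↔niece/nephew: two paths of length 3 through the shared grandparent pair: r = 2·(1/2)^3 = 1/4).
r to a half-sibling = 1/4 (half-sibs share one parent — one path of length 2: r = (1/2)^2 = 1/4).
Summing one r·B term per recipient: 1·0.5·0.0545 + 4·0.25·0.485 + 2·0.25·0.445 = 0.73475.
0.73475 > 0.43: the indirect benefit exceeds the cost.

Yes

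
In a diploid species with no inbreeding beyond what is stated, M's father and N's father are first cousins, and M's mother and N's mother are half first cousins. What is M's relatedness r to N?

0.046875

Wright's path rule: contributions from independent ancestry routes add.
M and N are related in two ways: second cousins through their fathers (r = 1/32) and half second cousins through their mothers (r = 1/64).
r = 1/32 + 1/64 = 3/64 = 0.046875.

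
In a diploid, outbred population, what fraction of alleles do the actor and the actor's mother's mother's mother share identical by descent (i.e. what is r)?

0.125

Each parent–offspring link contributes a factor of 1/2, and independent paths through distinct common ancestors add.
Three parent–offspring links: r = (1/2)^3 = 1/8.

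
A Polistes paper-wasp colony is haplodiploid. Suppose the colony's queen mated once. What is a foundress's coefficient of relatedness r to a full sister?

0.75

Haplodiploid full sisters inherit their father's entire haploid genome identically (contributing 1/2) and on average half of their mother's contribution (1/2 · 1/2 = 1/4); r = 1/2 + 1/4 = 3/4.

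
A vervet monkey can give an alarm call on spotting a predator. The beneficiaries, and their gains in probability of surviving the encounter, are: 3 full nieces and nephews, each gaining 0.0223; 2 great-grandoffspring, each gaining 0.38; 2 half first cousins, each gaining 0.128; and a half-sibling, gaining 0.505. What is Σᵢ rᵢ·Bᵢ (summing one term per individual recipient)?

0.253975

r to a full niece or nephew = 1/4 (full aunt/uncle↔niece/nephew: two paths of length 3 through the shared grandparent pair: r = 2·(1/2)^3 = 1/4).
r to a great-grandoffspring = 1/8 (three parent–offspring links: r = (1/2)^3 = 1/8).
r to a half first cousin = 1/16 (half first cousins share one grandparent — one path of length 4: r = (1/2)^4 = 1/16).
r to a half-sibling = 0.25 (half-sibs share one parent — one path of length 2: r = (1/2)^2 = 1/4).
Summing one r·B term per recipient: 3·0.25·0.0223 + 2·0.125·0.38 + 2·0.0625·0.128 + 1·0.25·0.505 = 0.253975.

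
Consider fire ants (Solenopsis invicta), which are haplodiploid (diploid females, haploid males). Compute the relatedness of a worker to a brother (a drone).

0.25

Her haploid brother carries none of their father's genes and a random half of their mother's genome; that half matches the maternal half of her own genome with probability 1/2: r = 1/2 · 1/2 = 1/4.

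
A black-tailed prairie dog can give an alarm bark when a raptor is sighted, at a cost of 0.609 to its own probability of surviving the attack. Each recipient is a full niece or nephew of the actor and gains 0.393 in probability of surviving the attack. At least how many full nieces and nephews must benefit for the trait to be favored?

r to a full niece or nephew = 1/4 (full aunt/uncle↔niece/nephew: two paths of length 3 through the shared grandparent pair: r = 2·(1/2)^3 = 1/4).
Hamilton's rule: n·r·B > C  ⇒  n > C/(r·B) = 0.609/(0.25·0.393) = 6.198.
The smallest integer exceeding 6.198 is 7.

7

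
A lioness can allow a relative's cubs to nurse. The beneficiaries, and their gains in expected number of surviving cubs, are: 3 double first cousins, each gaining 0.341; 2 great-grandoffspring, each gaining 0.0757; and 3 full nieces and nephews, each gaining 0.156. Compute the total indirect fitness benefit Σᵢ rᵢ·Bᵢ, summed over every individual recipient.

0.391675

r to a double first cousin = 1/4 (double first cousins share both grandparent pairs — four paths of length 4: r = 4·(1/2)^4 = 1/4).
r to a great-grandoffspring = 0.125 (three parent–offspring links: r = (1/2)^3 = 1/8).
r to a full niece or nephew = 0.25 (full aunt/uncle↔niece/nephew: two paths of length 3 through the shared grandparent pair: r = 2·(1/2)^3 = 1/4).
Summing one r·B term per recipient: 3·0.25·0.341 + 2·0.125·0.0757 + 3·0.25·0.156 = 0.391675.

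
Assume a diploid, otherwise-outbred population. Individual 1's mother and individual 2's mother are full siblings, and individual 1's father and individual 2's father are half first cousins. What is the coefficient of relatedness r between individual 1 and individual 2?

Independent pedigree routes through distinct common ancestors add.
Individual 1 and individual 2 are related in two ways: first cousins through their mothers (r = 1/8) and half second cousins through their fathers (r = 1/64).
r = 1/8 + 1/64 = 0.140625.

0.140625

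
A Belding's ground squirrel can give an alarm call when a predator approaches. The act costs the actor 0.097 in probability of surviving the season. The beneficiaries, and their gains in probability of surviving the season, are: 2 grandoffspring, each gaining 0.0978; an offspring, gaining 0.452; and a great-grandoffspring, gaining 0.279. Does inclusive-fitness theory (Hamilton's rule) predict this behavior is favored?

Yes

Hamilton's rule: the trait is favored when the sum of r·B over every recipient exceeds the actor's cost C.
r to a grandoffspring = 1/4 (two parent–offspring links: r = (1/2)^2 = 1/4).
r to an offspring = 0.5 (one parent–offspring link: r = (1/2)^1 = 1/2).
r to a great-grandoffspring = 0.125 (three parent–offspring links: r = (1/2)^3 = 1/8).
Summing one r·B term per recipient: 2·0.25·0.0978 + 1·0.5·0.452 + 1·0.125·0.279 = 0.309775.
0.309775 > 0.097: the indirect benefit exceeds the cost.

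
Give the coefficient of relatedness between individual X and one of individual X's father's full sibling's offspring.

0.125

Each parent–offspring link contributes a factor of 1/2, and independent paths through distinct common ancestors add.
First cousins share one grandparent pair — two paths of length 4: r = 2·(1/2)^4 = 1/8.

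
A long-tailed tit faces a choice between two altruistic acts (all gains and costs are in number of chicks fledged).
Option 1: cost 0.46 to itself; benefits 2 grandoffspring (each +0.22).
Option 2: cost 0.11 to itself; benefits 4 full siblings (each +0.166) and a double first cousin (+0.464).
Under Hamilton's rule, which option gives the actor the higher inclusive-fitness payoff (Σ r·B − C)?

Option 2

Option 1: r to a grandoffspring = 0.25.
Option 1: Σ r·B − C = (2·0.25·0.22) − 0.46 = -0.35.
Option 2: r to a full sibling = 0.5.
Option 2: r to a double first cousin = 0.25.
Option 2: Σ r·B − C = (4·0.5·0.166 + 1·0.25·0.464) − 0.11 = 0.338.
Option 2 has the higher net inclusive-fitness payoff.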